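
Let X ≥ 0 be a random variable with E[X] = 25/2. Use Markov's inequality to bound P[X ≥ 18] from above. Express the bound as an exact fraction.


μ = E[X] = 25/2, a = 18.
Markov: P[X ≥ 18] ≤ μ/a = (25/2)/18 = 25/36.
Numerically: ≈ 0.694444.
(Since a = 18 > μ = 12.500000, the bound 25/36 is < 1 and informative.)

P[X ≥ 18] ≤ 25/36 ≈ 0.694444.


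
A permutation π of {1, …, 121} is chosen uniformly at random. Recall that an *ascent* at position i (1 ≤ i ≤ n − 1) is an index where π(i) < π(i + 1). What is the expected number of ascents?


Write X = Σ X_I over i = 1, …, 120, with X_I the indicator of one ascent.
There are 120 indicators.
For each fixed i, the pair (π(i), π(i+1)) is a uniformly random ordered pair of distinct values from {1, …, 121}; by symmetry P[π(i) < π(i+1)] = 1/2.
By linearity: E[X] = 120 · (1/2) = (121 − 1) · (1/2) = 60 ≈ 60.000000.

E[X] = 60 = 60.000000.


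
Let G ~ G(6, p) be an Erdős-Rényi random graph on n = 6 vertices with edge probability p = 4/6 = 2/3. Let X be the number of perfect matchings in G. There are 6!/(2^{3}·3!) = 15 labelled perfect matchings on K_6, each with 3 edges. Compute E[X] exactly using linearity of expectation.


K_6 has 6!/(2^{3}·3!) = 15 labelled perfect matchings.
For each such perfect matching H, let X_H = 1 if all 3 edges of H are present in G. Then P[X_H = 1] = p^{3} = (2/3)^{3} = 8/27.
By linearity: E[X] = Σ_H E[X_H] = 15 · p^{3} = 15 · 8/27 = 40/9.
Numerically: E[X] ≈ 4.444.

E[X] = 15 · (2/3)^{3} = 40/9 ≈ 4.444.


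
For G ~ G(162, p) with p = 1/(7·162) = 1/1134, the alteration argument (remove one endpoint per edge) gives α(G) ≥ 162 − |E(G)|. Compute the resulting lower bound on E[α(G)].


E[|E(G)|] = C(162, 2)·p = 13041 · (1/1134) = 23/2.
E[α(G)] ≥ n − E[|E(G)|] = 162 − 23/2 = 301/2.
Numerically: ≈ 150.5000.
(This is only a lower bound; the true E[α(G)] may be larger.)

E[α(G)] ≥ 301/2 ≈ 150.5000.


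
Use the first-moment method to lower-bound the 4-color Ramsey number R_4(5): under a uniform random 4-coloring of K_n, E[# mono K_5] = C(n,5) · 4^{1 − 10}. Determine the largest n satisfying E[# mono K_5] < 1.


We need C(n, 5) · 4^{1 − 10} < 1, i.e. C(n, 5) < 4^{10 − 1} = 262144.
Check values of n near the boundary:
  n = 27: C(27, 5) = 80730; 80730 < 262144? YES
  n = 28: C(28, 5) = 98280; 98280 < 262144? YES
  n = 29: C(29, 5) = 118755; 118755 < 262144? YES
  n = 30: C(30, 5) = 142506; 142506 < 262144? YES
  n = 31: C(31, 5) = 169911; 169911 < 262144? YES
  n = 32: C(32, 5) = 201376; 201376 < 262144? YES
  n = 33: C(33, 5) = 237336; 237336 < 262144? YES
  n = 34: C(34, 5) = 278256; 278256 < 262144? NO
  n = 35: C(35, 5) = 324632; 324632 < 262144? NO
  n = 36: C(36, 5) = 376992; 376992 < 262144? NO
The largest n with C(n, 5) < 262144 is n = 33 (where E[X] = 29667/32768 ≈ 0.9053650). Hence R_4(5) > 33, i.e. R_4(5) ≥ 34.

Largest n = 33; hence R_4(5) > 33.


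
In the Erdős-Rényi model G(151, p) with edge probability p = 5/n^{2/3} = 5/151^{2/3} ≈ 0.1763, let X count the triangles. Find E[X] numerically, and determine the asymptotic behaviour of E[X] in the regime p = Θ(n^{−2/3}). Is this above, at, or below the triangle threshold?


Number of potential triangles: C(151, 3) = 562475.
Each occurs with probability p³ ≈ (0.1763)³ ≈ 5.482216e-03.
By linearity: E[X] = C(151, 3)·p³ ≈ 562475 · 5.482216e-03 ≈ 3083.6093.
Since α = 2/3 < 1, p = c/n^{2/3} ≫ 1/n is above the triangle threshold p ~ 1/n. Asymptotically E[X] ~ (c³/6)·n^{3(1−α)} = (5³/6)·n^{1} → ∞; triangles are abundant w.h.p.

E[X] ≈ 3083.6093; in regime p = Θ(1/n^{2/3}) E[X] diverges (above the triangle threshold p ~ 1/n).


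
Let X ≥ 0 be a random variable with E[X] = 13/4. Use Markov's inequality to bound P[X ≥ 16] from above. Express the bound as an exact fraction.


μ = E[X] = 13/4, a = 16.
Markov: P[X ≥ 16] ≤ μ/a = (13/4)/16 = 13/64.
Numerically: ≈ 0.2031.
(Since a = 16 > μ = 3.2500, the bound 13/64 is < 1 and informative.)

P[X ≥ 16] ≤ 13/64 ≈ 0.2031.


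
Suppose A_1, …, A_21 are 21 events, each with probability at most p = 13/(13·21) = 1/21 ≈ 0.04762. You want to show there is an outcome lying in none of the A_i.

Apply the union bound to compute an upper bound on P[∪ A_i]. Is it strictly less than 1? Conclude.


Union bound: P[∪_{i=1}^{21} A_i] ≤ Σ_i P[A_i] ≤ 21·p = 21·(1/21) = 1.
Numerically: 1 ≈ 1.00000.
Is 1 < 1? NO.
Since the bound 1 is ≥ 1, the union bound is uninformative here; it does NOT by itself certify existence.

21·p = 1 ≈ 1.00000; existence NOT certified by the union bound.


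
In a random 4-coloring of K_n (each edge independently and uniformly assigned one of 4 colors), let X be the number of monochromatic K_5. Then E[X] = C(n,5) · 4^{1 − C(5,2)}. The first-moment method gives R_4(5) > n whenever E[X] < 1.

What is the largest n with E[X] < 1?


We need C(n, 5) · 4^{1 − 10} < 1, i.e. C(n, 5) < 4^{10 − 1} = 262144.
Check values of n near the boundary:
  n = 29: C(29, 5) = 118755; 118755 < 262144? YES
  n = 30: C(30, 5) = 142506; 142506 < 262144? YES
  n = 31: C(31, 5) = 169911; 169911 < 262144? YES
  n = 32: C(32, 5) = 201376; 201376 < 262144? YES
  n = 33: C(33, 5) = 237336; 237336 < 262144? YES
  n = 34: C(34, 5) = 278256; 278256 < 262144? NO
The largest n with C(n, 5) < 262144 is n = 33 (where E[X] = 29667/32768 ≈ 0.90536). Hence R_4(5) > 33, i.e. R_4(5) ≥ 34.

Largest n = 33; hence R_4(5) > 33.


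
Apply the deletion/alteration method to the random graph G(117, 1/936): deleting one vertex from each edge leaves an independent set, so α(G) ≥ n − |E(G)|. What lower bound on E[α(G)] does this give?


E[|E(G)|] = C(117, 2)·p = 6786 · (1/936) = 29/4.
E[α(G)] ≥ n − E[|E(G)|] = 117 − 29/4 = 439/4.
Numerically: ≈ 109.7500.
(This is only a lower bound; the true E[α(G)] may be larger.)

E[α(G)] ≥ 439/4 ≈ 109.7500.


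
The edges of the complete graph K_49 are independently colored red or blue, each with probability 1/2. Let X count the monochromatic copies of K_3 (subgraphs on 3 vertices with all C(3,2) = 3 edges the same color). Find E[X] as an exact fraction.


Let X = Σ_S X_S over the C(49, 3) = 18424 subsets S of size 3, where X_S = 1 if the K_3 on S is monochromatic.
For a fixed S, the K_3 on S has C(3, 2) = 3 edges. P[all 3 edges red] = (1/2)^3, and likewise for blue, so P[monochromatic] = 2·(1/2)^3 = 2^{1 − 3} = 1/4.
Summing: E[X] = C(49, 3) · 2^{1 − 3} = 18424 · 1/4 = 4606.
Numerically: E[X] ≈ 4606.0000.

E[X] = C(49,3)·2^(1−C(3,2)) = 4606 ≈ 4606.0000.


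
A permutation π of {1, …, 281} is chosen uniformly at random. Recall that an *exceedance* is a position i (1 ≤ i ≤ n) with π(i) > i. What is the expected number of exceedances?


Write X = Σ_{i=1}^{281} X_i, where X_i = 1_{π(i) > i}.
For each fixed i, π(i) is uniform over {1, …, 281} (marginal of a uniform permutation), so P[π(i) > i] = (n − i)/n. Summing: Σ_{i=1}^{281} (n − i)/n = (0 + 1 + … + 280)/281 = 281(281 − 1)/(2·281) = (281 − 1)/2.
Hence E[X] = Σ_{i=1}^{281} (281 − i)/281 = 140 ≈ 140.000.

E[X] = 140 = 140.000.


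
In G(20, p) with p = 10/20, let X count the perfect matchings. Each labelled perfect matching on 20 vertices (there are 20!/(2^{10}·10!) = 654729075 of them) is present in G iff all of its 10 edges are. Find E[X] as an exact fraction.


K_20 has 20!/(2^{10}·10!) = 654729075 labelled perfect matchings.
For each such perfect matching H, let X_H = 1 if all 10 edges of H are present in G. Then P[X_H = 1] = p^{10} = (1/2)^{10} = 1/1024.
By linearity of expectation: E[X] = Σ_H E[X_H] = 654729075 · p^{10} = 654729075 · 1/1024 = 654729075/1024.
Numerically: E[X] ≈ 6.3938e+05.

E[X] = 654729075 · (1/2)^{10} = 654729075/1024 ≈ 6.3938e+05.


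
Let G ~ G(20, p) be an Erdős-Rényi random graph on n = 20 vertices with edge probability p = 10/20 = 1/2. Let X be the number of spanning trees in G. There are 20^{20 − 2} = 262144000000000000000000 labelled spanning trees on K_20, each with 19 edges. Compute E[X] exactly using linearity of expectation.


K_20 has 20^{20 − 2} = 262144000000000000000000 labelled spanning trees.
For each such spanning tree H, let X_H = 1 if all 19 edges of H are present in G. Then P[X_H = 1] = p^{19} = (1/2)^{19} = 1/524288.
By linearity of expectation: E[X] = Σ_H E[X_H] = 262144000000000000000000 · p^{19} = 262144000000000000000000 · 1/524288 = 500000000000000000.
Numerically: E[X] ≈ 5e+17.

E[X] = 262144000000000000000000 · (1/2)^{19} = 500000000000000000 ≈ 5e+17.


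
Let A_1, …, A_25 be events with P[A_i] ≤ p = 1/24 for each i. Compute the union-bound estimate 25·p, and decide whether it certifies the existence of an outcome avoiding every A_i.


Union bound: P[∪_{i=1}^{25} A_i] ≤ Σ_i P[A_i] ≤ 25·p = 25·(1/24) = 25/24.
Numerically: 25/24 ≈ 1.0417.
Is 25/24 < 1? NO.
Since the bound 25/24 is ≥ 1, the union bound is uninformative here; it does NOT by itself certify existence.

25·p = 25/24 ≈ 1.0417; existence NOT certified by the union bound.


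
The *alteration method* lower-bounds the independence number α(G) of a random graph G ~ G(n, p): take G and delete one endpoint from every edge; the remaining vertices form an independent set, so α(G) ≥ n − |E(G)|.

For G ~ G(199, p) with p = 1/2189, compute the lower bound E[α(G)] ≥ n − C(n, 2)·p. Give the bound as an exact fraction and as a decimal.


E[|E(G)|] = C(199, 2)·p = 19701 · (1/2189) = 9.
E[α(G)] ≥ n − E[|E(G)|] = 199 − 9 = 190.
Numerically: ≈ 190.000000.
(This is only a lower bound; the true E[α(G)] may be larger.)

E[α(G)] ≥ 190 ≈ 190.000000.


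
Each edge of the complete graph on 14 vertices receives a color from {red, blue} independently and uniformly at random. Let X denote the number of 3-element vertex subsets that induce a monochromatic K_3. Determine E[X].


Let X = Σ_S X_S over the C(14, 3) = 364 subsets S of size 3, where X_S = 1 if the K_3 on S is monochromatic.
For a fixed S, the K_3 on S has C(3, 2) = 3 edges. P[all 3 edges red] = (1/2)^3, and likewise for blue, so P[monochromatic] = 2·(1/2)^3 = 2^{1 − 3} = 1/4.
By linearity of expectation: E[X] = C(14, 3) · 2^{1 − 3} = 364 · 1/4 = 91.
Numerically: E[X] ≈ 91.000.

E[X] = C(14,3)·2^(1−C(3,2)) = 91 ≈ 91.000.


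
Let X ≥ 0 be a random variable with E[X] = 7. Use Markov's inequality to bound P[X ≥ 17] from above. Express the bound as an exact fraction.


μ = E[X] = 7, a = 17.
Markov: P[X ≥ 17] ≤ μ/a = (7)/17 = 7/17.
Numerically: ≈ 0.412.
(Since a = 17 > μ = 7.000, the bound 7/17 is < 1 and informative.)

P[X ≥ 17] ≤ 7/17 ≈ 0.412.


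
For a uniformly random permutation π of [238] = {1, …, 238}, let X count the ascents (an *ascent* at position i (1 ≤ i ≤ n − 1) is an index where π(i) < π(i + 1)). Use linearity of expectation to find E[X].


Write X = Σ X_I over i = 1, …, 237, with X_I the indicator of one ascent.
There are 237 indicators.
For each fixed i, the pair (π(i), π(i+1)) is a uniformly random ordered pair of distinct values from {1, …, 238}; by symmetry P[π(i) < π(i+1)] = 1/2.
By linearity: E[X] = 237 · (1/2) = (238 − 1) · (1/2) = 237/2 ≈ 118.50000.

E[X] = 237/2 = 118.50000.


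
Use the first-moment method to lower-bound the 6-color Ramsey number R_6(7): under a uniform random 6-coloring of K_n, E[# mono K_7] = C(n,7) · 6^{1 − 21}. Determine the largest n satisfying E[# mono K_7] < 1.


We need C(n, 7) · 6^{1 − 21} < 1, i.e. C(n, 7) < 6^{21 − 1} = 3656158440062976.
Check values of n near the boundary:
  n = 563: C(563, 7) = 3426622515769596; 3426622515769596 < 3656158440062976? YES
  n = 564: C(564, 7) = 3469685994423792; 3469685994423792 < 3656158440062976? YES
  n = 565: C(565, 7) = 3513212521235560; 3513212521235560 < 3656158440062976? YES
  n = 566: C(566, 7) = 3557206237959440; 3557206237959440 < 3656158440062976? YES
  n = 567: C(567, 7) = 3601671315933933; 3601671315933933 < 3656158440062976? YES
  n = 568: C(568, 7) = 3646611956239704; 3646611956239704 < 3656158440062976? YES
  n = 569: C(569, 7) = 3692032389858348; 3692032389858348 < 3656158440062976? NO
  n = 570: C(570, 7) = 3737936877831720; 3737936877831720 < 3656158440062976? NO
  n = 571: C(571, 7) = 3784329711421830; 3784329711421830 < 3656158440062976? NO
The largest n with C(n, 7) < 3656158440062976 is n = 568 (where E[X] = 16882462760369/16926659444736 ≈ 0.997). Hence R_6(7) > 568, i.e. R_6(7) ≥ 569.

Largest n = 568; hence R_6(7) > 568.


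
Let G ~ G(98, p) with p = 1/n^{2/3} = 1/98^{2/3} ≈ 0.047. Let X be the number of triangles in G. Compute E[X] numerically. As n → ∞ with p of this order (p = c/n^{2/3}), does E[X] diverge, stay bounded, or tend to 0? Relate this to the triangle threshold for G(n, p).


Number of potential triangles: C(98, 3) = 152096.
Each occurs with probability p³ ≈ (0.047)³ ≈ 1.04123e-04.
By linearity: E[X] = C(98, 3)·p³ ≈ 152096 · 1.04123e-04 ≈ 15.837.
Since α = 2/3 < 1, p = c/n^{2/3} ≫ 1/n is above the triangle threshold p ~ 1/n. Asymptotically E[X] ~ (c³/6)·n^{3(1−α)} = (1³/6)·n^{1} → ∞; triangles are abundant w.h.p.

E[X] ≈ 15.837; in regime p = Θ(1/n^{2/3}) E[X] diverges (above the triangle threshold p ~ 1/n).


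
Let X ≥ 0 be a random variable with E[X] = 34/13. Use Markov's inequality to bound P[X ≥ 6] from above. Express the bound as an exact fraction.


μ = E[X] = 34/13, a = 6.
Markov: P[X ≥ 6] ≤ μ/a = (34/13)/6 = 17/39.
Numerically: ≈ 0.4359.
(Since a = 6 > μ = 2.6154, the bound 17/39 is < 1 and informative.)

P[X ≥ 6] ≤ 17/39 ≈ 0.4359.


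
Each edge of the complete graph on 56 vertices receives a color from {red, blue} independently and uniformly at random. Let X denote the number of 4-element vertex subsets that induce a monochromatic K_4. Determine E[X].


Let X = Σ_S X_S over the C(56, 4) = 367290 subsets S of size 4, where X_S = 1 if the K_4 on S is monochromatic.
For a fixed S, the K_4 on S has C(4, 2) = 6 edges. P[all 6 edges red] = (1/2)^6, and likewise for blue, so P[monochromatic] = 2·(1/2)^6 = 2^{1 − 6} = 1/32.
By linearity of expectation: E[X] = C(56, 4) · 2^{1 − 6} = 367290 · 1/32 = 183645/16.
Numerically: E[X] ≈ 11477.8125.

E[X] = C(56,4)·2^(1−C(4,2)) = 183645/16 ≈ 11477.8125.


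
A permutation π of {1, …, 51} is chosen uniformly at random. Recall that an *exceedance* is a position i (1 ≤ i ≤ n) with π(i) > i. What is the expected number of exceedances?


Write X = Σ_{i=1}^{51} X_i, where X_i = 1_{π(i) > i}.
For each fixed i, π(i) is uniform over {1, …, 51} (marginal of a uniform permutation), so P[π(i) > i] = (n − i)/n. Summing: Σ_{i=1}^{51} (n − i)/n = (0 + 1 + … + 50)/51 = 51(51 − 1)/(2·51) = (51 − 1)/2.
Hence E[X] = Σ_{i=1}^{51} (51 − i)/51 = 25 ≈ 25.000.

E[X] = 25 = 25.000.


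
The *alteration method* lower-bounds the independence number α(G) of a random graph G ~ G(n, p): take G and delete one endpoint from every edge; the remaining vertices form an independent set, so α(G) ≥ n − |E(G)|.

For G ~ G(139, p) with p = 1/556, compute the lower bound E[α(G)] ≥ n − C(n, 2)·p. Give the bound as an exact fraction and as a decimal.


E[|E(G)|] = C(139, 2)·p = 9591 · (1/556) = 69/4.
E[α(G)] ≥ n − E[|E(G)|] = 139 − 69/4 = 487/4.
Numerically: ≈ 121.7500.
(This is only a lower bound; the true E[α(G)] may be larger.)

E[α(G)] ≥ 487/4 ≈ 121.7500.


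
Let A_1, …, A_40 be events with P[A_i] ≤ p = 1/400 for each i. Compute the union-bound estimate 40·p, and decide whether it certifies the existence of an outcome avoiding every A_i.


Union bound: P[∪_{i=1}^{40} A_i] ≤ Σ_i P[A_i] ≤ 40·p = 40·(1/400) = 1/10.
Numerically: 1/10 ≈ 0.10000.
Is 1/10 < 1? YES.
Since P[∪ A_i] ≤ 1/10 < 1, the complement has P[∩ A_i^c] ≥ 1 − 1/10 = 9/10 > 0, so some outcome avoids every A_i.

40·p = 1/10 ≈ 0.10000; existence CERTIFIED by the union bound.


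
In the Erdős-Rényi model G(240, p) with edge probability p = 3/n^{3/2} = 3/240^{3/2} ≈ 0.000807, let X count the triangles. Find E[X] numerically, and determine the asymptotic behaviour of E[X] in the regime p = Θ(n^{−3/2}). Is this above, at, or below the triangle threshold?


Number of potential triangles: C(240, 3) = 2275280.
Each occurs with probability p³ ≈ (0.000807)³ ≈ 5.25307e-10.
By linearity: E[X] = C(240, 3)·p³ ≈ 2275280 · 5.25307e-10 ≈ 0.001.
Since α = 3/2 > 1, p = c/n^{3/2} = o(1/n) is below the triangle threshold p ~ 1/n. Asymptotically E[X] ~ (c³/6)·n^{3(1−α)} = (3³/6)·n^{-1.5} → 0, so by Markov's inequality G has no triangles w.h.p.

E[X] ≈ 0.001; in regime p = Θ(1/n^{3/2}) E[X] tends to 0 (below the triangle threshold p ~ 1/n).


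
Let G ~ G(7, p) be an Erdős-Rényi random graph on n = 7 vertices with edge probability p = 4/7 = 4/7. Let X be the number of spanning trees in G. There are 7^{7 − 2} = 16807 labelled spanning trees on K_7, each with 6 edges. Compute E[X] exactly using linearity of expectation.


K_7 has 7^{7 − 2} = 16807 labelled spanning trees.
For each such spanning tree H, let X_H = 1 if all 6 edges of H are present in G. Then P[X_H = 1] = p^{6} = (4/7)^{6} = 4096/117649.
By linearity: E[X] = Σ_H E[X_H] = 16807 · p^{6} = 16807 · 4096/117649 = 4096/7.
Numerically: E[X] ≈ 585.1.

E[X] = 16807 · (4/7)^{6} = 4096/7 ≈ 585.1.


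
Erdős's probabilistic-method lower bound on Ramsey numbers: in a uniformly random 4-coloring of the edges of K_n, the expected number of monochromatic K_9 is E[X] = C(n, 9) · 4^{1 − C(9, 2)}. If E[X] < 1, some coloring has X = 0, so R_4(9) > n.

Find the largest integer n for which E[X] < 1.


We need C(n, 9) · 4^{1 − 36} < 1, i.e. C(n, 9) < 4^{36 − 1} = 1180591620717411303424.
Check values of n near the boundary:
  n = 909: C(909, 9) = 1122169012923711463931; 1122169012923711463931 < 1180591620717411303424? YES
  n = 910: C(910, 9) = 1133378248346922788210; 1133378248346922788210 < 1180591620717411303424? YES
  n = 911: C(911, 9) = 1144686900492291197405; 1144686900492291197405 < 1180591620717411303424? YES
  n = 912: C(912, 9) = 1156095740032081475120; 1156095740032081475120 < 1180591620717411303424? YES
  n = 913: C(913, 9) = 1167605542753639808390; 1167605542753639808390 < 1180591620717411303424? YES
  n = 914: C(914, 9) = 1179217089587653905932; 1179217089587653905932 < 1180591620717411303424? YES
  n = 915: C(915, 9) = 1190931166636537885130; 1190931166636537885130 < 1180591620717411303424? NO
  n = 916: C(916, 9) = 1202748565202942340440; 1202748565202942340440 < 1180591620717411303424? NO
  n = 917: C(917, 9) = 1214670081818390006810; 1214670081818390006810 < 1180591620717411303424? NO
The largest n with C(n, 9) < 1180591620717411303424 is n = 914 (where E[X] = 294804272396913476483/295147905179352825856 ≈ 0.998836). Hence R_4(9) > 914, i.e. R_4(9) ≥ 915.

Largest n = 914; hence R_4(9) > 914.


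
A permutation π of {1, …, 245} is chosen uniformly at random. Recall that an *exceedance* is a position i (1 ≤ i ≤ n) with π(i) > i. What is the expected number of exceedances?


Write X = Σ_{i=1}^{245} X_i, where X_i = 1_{π(i) > i}.
For each fixed i, π(i) is uniform over {1, …, 245} (marginal of a uniform permutation), so P[π(i) > i] = (n − i)/n. Summing: Σ_{i=1}^{245} (n − i)/n = (0 + 1 + … + 244)/245 = 245(245 − 1)/(2·245) = (245 − 1)/2.
Hence E[X] = Σ_{i=1}^{245} (245 − i)/245 = 122 ≈ 122.0000.

E[X] = 122 = 122.0000.


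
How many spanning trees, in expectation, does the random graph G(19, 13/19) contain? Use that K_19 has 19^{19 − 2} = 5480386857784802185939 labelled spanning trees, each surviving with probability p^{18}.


K_19 has 19^{19 − 2} = 5480386857784802185939 labelled spanning trees.
For each such spanning tree H, let X_H = 1 if all 18 edges of H are present in G. Then P[X_H = 1] = p^{18} = (13/19)^{18} = 112455406951957393129/104127350297911241532841.
By linearity: E[X] = Σ_H E[X_H] = 5480386857784802185939 · p^{18} = 5480386857784802185939 · 112455406951957393129/104127350297911241532841 = 112455406951957393129/19.
Numerically: E[X] ≈ 5.91871e+18.

E[X] = 5480386857784802185939 · (13/19)^{18} = 112455406951957393129/19 ≈ 5.91871e+18.


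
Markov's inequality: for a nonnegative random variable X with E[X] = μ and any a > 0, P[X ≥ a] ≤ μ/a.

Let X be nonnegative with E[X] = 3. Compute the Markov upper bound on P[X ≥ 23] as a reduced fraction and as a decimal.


μ = E[X] = 3, a = 23.
Markov: P[X ≥ 23] ≤ μ/a = (3)/23 = 3/23.
Numerically: ≈ 0.130435.
(Since a = 23 > μ = 3.000000, the bound 3/23 is < 1 and informative.)

P[X ≥ 23] ≤ 3/23 ≈ 0.130435.


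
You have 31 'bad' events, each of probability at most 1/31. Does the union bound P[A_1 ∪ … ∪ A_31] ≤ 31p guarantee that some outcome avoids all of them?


Union bound: P[∪_{i=1}^{31} A_i] ≤ Σ_i P[A_i] ≤ 31·p = 31·(1/31) = 1.
Numerically: 1 ≈ 1.0000.
Is 1 < 1? NO.
Since the bound 1 is ≥ 1, the union bound is uninformative here; it does NOT by itself certify existence.

31·p = 1 ≈ 1.0000; existence NOT certified by the union bound.


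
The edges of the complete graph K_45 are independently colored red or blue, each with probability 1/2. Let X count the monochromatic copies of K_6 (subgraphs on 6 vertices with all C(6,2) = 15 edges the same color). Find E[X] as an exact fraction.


Let X = Σ_S X_S over the C(45, 6) = 8145060 subsets S of size 6, where X_S = 1 if the K_6 on S is monochromatic.
For a fixed S, the K_6 on S has C(6, 2) = 15 edges. P[all 15 edges red] = (1/2)^15, and likewise for blue, so P[monochromatic] = 2·(1/2)^15 = 2^{1 − 15} = 1/16384.
By linearity of expectation: E[X] = C(45, 6) · 2^{1 − 15} = 8145060 · 1/16384 = 2036265/4096.
Numerically: E[X] ≈ 497.135.

E[X] = C(45,6)·2^(1−C(6,2)) = 2036265/4096 ≈ 497.135.


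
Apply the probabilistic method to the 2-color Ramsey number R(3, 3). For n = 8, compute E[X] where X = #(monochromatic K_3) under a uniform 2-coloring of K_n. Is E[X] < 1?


E[X] = C(8, 3) · 2^{1 − 3} = 56 · 2^{−2} = 56/4.
As a reduced fraction: E[X] = 14 ≈ 14.0000.
Is E[X] < 1? NO.
Since E[X] ≥ 1, the first-moment bound is inconclusive at n = 8; it does NOT by itself certify R(3, 3) > 8.

E[X] = 14 ≈ 14.0000; E[X] ≥ 1; first-moment method inconclusive here.


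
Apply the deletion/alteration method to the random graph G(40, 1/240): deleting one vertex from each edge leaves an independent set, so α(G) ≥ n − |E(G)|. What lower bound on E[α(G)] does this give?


E[|E(G)|] = C(40, 2)·p = 780 · (1/240) = 13/4.
E[α(G)] ≥ n − E[|E(G)|] = 40 − 13/4 = 147/4.
Numerically: ≈ 36.75000.
(This is only a lower bound; the true E[α(G)] may be larger.)

E[α(G)] ≥ 147/4 ≈ 36.75000.


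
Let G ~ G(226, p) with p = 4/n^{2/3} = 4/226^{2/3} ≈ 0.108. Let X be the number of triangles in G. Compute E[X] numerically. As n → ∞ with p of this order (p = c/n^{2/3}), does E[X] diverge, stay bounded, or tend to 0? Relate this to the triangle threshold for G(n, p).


Number of potential triangles: C(226, 3) = 1898400.
Each occurs with probability p³ ≈ (0.108)³ ≈ 1.25303e-03.
By linearity: E[X] = C(226, 3)·p³ ≈ 1898400 · 1.25303e-03 ≈ 2378.761.
Since α = 2/3 < 1, p = c/n^{2/3} ≫ 1/n is above the triangle threshold p ~ 1/n. Asymptotically E[X] ~ (c³/6)·n^{3(1−α)} = (4³/6)·n^{1} → ∞; triangles are abundant w.h.p.

E[X] ≈ 2378.761; in regime p = Θ(1/n^{2/3}) E[X] diverges (above the triangle threshold p ~ 1/n).


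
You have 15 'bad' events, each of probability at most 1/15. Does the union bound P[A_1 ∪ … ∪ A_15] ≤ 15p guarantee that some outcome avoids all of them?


Union bound: P[∪_{i=1}^{15} A_i] ≤ Σ_i P[A_i] ≤ 15·p = 15·(1/15) = 1.
Numerically: 1 ≈ 1.000.
Is 1 < 1? NO.
Since the bound 1 is ≥ 1, the union bound is uninformative here; it does NOT by itself certify existence.

15·p = 1 ≈ 1.000; existence NOT certified by the union bound.


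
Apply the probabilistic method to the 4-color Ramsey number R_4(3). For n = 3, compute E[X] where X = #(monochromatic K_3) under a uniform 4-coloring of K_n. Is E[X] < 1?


E[X] = C(3, 3) · 4^{1 − 3} = 1 · 4^{−2} = 1/16.
As a reduced fraction: E[X] = 1/16 ≈ 0.06250.
Is E[X] < 1? YES.
Since E[X] < 1, there exists a 4-coloring of K_{3} with no monochromatic K_3; hence R_4(3) > 3.

E[X] = 1/16 ≈ 0.06250; E[X] < 1, so R_4(3) > 3.


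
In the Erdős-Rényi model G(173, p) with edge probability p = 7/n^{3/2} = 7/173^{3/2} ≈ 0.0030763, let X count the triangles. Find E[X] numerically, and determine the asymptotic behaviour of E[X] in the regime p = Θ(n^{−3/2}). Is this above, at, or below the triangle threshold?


Number of potential triangles: C(173, 3) = 848046.
Each occurs with probability p³ ≈ (0.0030763)³ ≈ 2.91129796e-08.
By linearity: E[X] = C(173, 3)·p³ ≈ 848046 · 2.91129796e-08 ≈ 0.024689.
Since α = 3/2 > 1, p = c/n^{3/2} = o(1/n) is below the triangle threshold p ~ 1/n. Asymptotically E[X] ~ (c³/6)·n^{3(1−α)} = (7³/6)·n^{-1.5} → 0, so by Markov's inequality G has no triangles w.h.p.

E[X] ≈ 0.024689; in regime p = Θ(1/n^{3/2}) E[X] tends to 0 (below the triangle threshold p ~ 1/n).


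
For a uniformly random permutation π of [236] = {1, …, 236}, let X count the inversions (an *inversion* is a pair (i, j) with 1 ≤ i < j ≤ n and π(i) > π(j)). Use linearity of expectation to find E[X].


Write X = Σ X_I over the C(236, 2) = 27730 pairs i < j, with X_I the indicator of one inversion.
There are 27730 indicators.
For each fixed pair i < j, the values π(i) and π(j) are two distinct elements of {1, …, 236} in uniformly random order; by symmetry P[π(i) > π(j)] = 1/2.
By linearity: E[X] = 27730 · (1/2) = C(236, 2) · (1/2) = 27730/2 = 13865 ≈ 13865.000.

E[X] = 13865 = 13865.000.


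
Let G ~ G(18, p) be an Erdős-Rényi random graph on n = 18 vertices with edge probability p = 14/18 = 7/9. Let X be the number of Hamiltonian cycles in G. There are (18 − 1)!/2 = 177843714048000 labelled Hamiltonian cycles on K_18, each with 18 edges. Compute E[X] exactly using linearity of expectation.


K_18 has (18 − 1)!/2 = 177843714048000 labelled Hamiltonian cycles.
For each such Hamiltonian cycle H, let X_H = 1 if all 18 edges of H are present in G. Then P[X_H = 1] = p^{18} = (7/9)^{18} = 1628413597910449/150094635296999121.
By linearity of expectation: E[X] = Σ_H E[X_H] = 177843714048000 · p^{18} = 177843714048000 · 1628413597910449/150094635296999121 = 397260798708725298034688000/205891132094649.
Numerically: E[X] ≈ 1.929e+12.

E[X] = 177843714048000 · (7/9)^{18} = 397260798708725298034688000/205891132094649 ≈ 1.929e+12.


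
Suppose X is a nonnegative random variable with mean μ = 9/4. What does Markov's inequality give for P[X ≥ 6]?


μ = E[X] = 9/4, a = 6.
Markov: P[X ≥ 6] ≤ μ/a = (9/4)/6 = 3/8.
Numerically: ≈ 0.375.
(Since a = 6 > μ = 2.250, the bound 3/8 is < 1 and informative.)

P[X ≥ 6] ≤ 3/8 ≈ 0.375.


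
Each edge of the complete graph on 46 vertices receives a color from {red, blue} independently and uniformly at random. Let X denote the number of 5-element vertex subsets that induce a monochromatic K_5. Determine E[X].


Let X = Σ_S X_S over the C(46, 5) = 1370754 subsets S of size 5, where X_S = 1 if the K_5 on S is monochromatic.
For a fixed S, the K_5 on S has C(5, 2) = 10 edges. P[all 10 edges red] = (1/2)^10, and likewise for blue, so P[monochromatic] = 2·(1/2)^10 = 2^{1 − 10} = 1/512.
Summing: E[X] = C(46, 5) · 2^{1 − 10} = 1370754 · 1/512 = 685377/256.
Numerically: E[X] ≈ 2677.253906.

E[X] = C(46,5)·2^(1−C(5,2)) = 685377/256 ≈ 2677.253906.


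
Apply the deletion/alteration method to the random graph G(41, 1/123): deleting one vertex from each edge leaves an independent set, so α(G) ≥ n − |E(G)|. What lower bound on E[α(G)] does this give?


E[|E(G)|] = C(41, 2)·p = 820 · (1/123) = 20/3.
E[α(G)] ≥ n − E[|E(G)|] = 41 − 20/3 = 103/3.
Numerically: ≈ 34.333333.
(This is only a lower bound; the true E[α(G)] may be larger.)

E[α(G)] ≥ 103/3 ≈ 34.333333.


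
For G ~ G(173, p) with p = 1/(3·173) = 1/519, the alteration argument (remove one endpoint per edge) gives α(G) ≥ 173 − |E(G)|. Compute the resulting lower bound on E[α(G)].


E[|E(G)|] = C(173, 2)·p = 14878 · (1/519) = 86/3.
E[α(G)] ≥ n − E[|E(G)|] = 173 − 86/3 = 433/3.
Numerically: ≈ 144.333.
(This is only a lower bound; the true E[α(G)] may be larger.)

E[α(G)] ≥ 433/3 ≈ 144.333.


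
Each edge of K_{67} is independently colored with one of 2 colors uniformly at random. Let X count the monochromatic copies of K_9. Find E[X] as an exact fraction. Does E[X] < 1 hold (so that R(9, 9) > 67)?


E[X] = C(67, 9) · 2^{1 − 36} = 42757703560 · 2^{−35} = 42757703560/34359738368.
As a reduced fraction: E[X] = 5344712945/4294967296 ≈ 1.2444130.
Is E[X] < 1? NO.
Since E[X] ≥ 1, the first-moment bound is inconclusive at n = 67; it does NOT by itself certify R(9, 9) > 67.

E[X] = 5344712945/4294967296 ≈ 1.2444130; E[X] ≥ 1; first-moment method inconclusive here.


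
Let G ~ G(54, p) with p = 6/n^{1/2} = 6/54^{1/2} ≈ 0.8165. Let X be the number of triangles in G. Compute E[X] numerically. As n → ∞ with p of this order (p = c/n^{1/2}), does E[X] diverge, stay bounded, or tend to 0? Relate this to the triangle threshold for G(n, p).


Number of potential triangles: C(54, 3) = 24804.
Each occurs with probability p³ ≈ (0.8165)³ ≈ 5.443311e-01.
By linearity: E[X] = C(54, 3)·p³ ≈ 24804 · 5.443311e-01 ≈ 13501.5875.
Since α = 1/2 < 1, p = c/n^{1/2} ≫ 1/n is above the triangle threshold p ~ 1/n. Asymptotically E[X] ~ (c³/6)·n^{3(1−α)} = (6³/6)·n^{1.5} → ∞; triangles are abundant w.h.p.

E[X] ≈ 13501.5875; in regime p = Θ(1/n^{1/2}) E[X] diverges (above the triangle threshold p ~ 1/n).


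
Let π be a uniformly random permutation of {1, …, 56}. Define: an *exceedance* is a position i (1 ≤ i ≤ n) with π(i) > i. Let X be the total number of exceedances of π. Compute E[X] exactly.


Write X = Σ_{i=1}^{56} X_i, where X_i = 1_{π(i) > i}.
For each fixed i, π(i) is uniform over {1, …, 56} (marginal of a uniform permutation), so P[π(i) > i] = (n − i)/n. Summing: Σ_{i=1}^{56} (n − i)/n = (0 + 1 + … + 55)/56 = 56(56 − 1)/(2·56) = (56 − 1)/2.
Hence E[X] = Σ_{i=1}^{56} (56 − i)/56 = 55/2 ≈ 27.50000.

E[X] = 55/2 = 27.50000.


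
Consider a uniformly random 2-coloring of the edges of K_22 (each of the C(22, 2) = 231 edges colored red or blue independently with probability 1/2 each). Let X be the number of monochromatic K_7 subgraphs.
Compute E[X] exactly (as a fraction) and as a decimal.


Let X = Σ_S X_S over the C(22, 7) = 170544 subsets S of size 7, where X_S = 1 if the K_7 on S is monochromatic.
For a fixed S, the K_7 on S has C(7, 2) = 21 edges. P[all 21 edges red] = (1/2)^21, and likewise for blue, so P[monochromatic] = 2·(1/2)^21 = 2^{1 − 21} = 1/1048576.
By linearity of expectation: E[X] = C(22, 7) · 2^{1 − 21} = 170544 · 1/1048576 = 10659/65536.
Numerically: E[X] ≈ 0.1626.

E[X] = C(22,7)·2^(1−C(7,2)) = 10659/65536 ≈ 0.1626.


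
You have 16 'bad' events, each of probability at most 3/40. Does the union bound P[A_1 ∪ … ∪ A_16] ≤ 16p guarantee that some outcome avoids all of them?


Union bound: P[∪_{i=1}^{16} A_i] ≤ Σ_i P[A_i] ≤ 16·p = 16·(3/40) = 6/5.
Numerically: 6/5 ≈ 1.2000000.
Is 6/5 < 1? NO.
Since the bound 6/5 is ≥ 1, the union bound is uninformative here; it does NOT by itself certify existence.

16·p = 6/5 ≈ 1.2000000; existence NOT certified by the union bound.


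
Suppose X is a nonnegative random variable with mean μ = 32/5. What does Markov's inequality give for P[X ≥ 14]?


μ = E[X] = 32/5, a = 14.
Markov: P[X ≥ 14] ≤ μ/a = (32/5)/14 = 16/35.
Numerically: ≈ 0.4571.
(Since a = 14 > μ = 6.4000, the bound 16/35 is < 1 and informative.)

P[X ≥ 14] ≤ 16/35 ≈ 0.4571.


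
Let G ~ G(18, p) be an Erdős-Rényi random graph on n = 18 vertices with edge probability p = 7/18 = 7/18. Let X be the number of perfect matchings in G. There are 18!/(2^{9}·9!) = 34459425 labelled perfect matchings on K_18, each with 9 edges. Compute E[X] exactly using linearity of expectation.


K_18 has 18!/(2^{9}·9!) = 34459425 labelled perfect matchings.
For each such perfect matching H, let X_H = 1 if all 9 edges of H are present in G. Then P[X_H = 1] = p^{9} = (7/18)^{9} = 40353607/198359290368.
By linearity of expectation: E[X] = Σ_H E[X_H] = 34459425 · p^{9} = 34459425 · 40353607/198359290368 = 17167433257975/2448880128.
Numerically: E[X] ≈ 7010.3.

E[X] = 34459425 · (7/18)^{9} = 17167433257975/2448880128 ≈ 7010.3.


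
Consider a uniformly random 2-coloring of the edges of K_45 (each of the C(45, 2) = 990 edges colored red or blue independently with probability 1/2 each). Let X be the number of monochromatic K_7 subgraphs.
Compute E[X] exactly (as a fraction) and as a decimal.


Let X = Σ_S X_S over the C(45, 7) = 45379620 subsets S of size 7, where X_S = 1 if the K_7 on S is monochromatic.
For a fixed S, the K_7 on S has C(7, 2) = 21 edges. P[all 21 edges red] = (1/2)^21, and likewise for blue, so P[monochromatic] = 2·(1/2)^21 = 2^{1 − 21} = 1/1048576.
By linearity of expectation: E[X] = C(45, 7) · 2^{1 − 21} = 45379620 · 1/1048576 = 11344905/262144.
Numerically: E[X] ≈ 43.2774.

E[X] = C(45,7)·2^(1−C(7,2)) = 11344905/262144 ≈ 43.2774.


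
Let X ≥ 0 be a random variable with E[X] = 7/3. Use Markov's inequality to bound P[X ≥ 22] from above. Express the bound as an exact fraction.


μ = E[X] = 7/3, a = 22.
Markov: P[X ≥ 22] ≤ μ/a = (7/3)/22 = 7/66.
Numerically: ≈ 0.106061.
(Since a = 22 > μ = 2.333333, the bound 7/66 is < 1 and informative.)

P[X ≥ 22] ≤ 7/66 ≈ 0.106061.


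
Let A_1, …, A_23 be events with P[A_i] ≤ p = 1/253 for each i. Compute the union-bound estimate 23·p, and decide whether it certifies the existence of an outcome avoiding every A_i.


Union bound: P[∪_{i=1}^{23} A_i] ≤ Σ_i P[A_i] ≤ 23·p = 23·(1/253) = 1/11.
Numerically: 1/11 ≈ 0.0909.
Is 1/11 < 1? YES.
Since P[∪ A_i] ≤ 1/11 < 1, the complement has P[∩ A_i^c] ≥ 1 − 1/11 = 10/11 > 0, so some outcome avoids every A_i.

23·p = 1/11 ≈ 0.0909; existence CERTIFIED by the union bound.


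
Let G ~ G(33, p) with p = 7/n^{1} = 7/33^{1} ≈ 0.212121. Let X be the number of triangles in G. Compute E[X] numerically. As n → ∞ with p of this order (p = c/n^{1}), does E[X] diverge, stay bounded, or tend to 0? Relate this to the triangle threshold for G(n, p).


Number of potential triangles: C(33, 3) = 5456.
Each occurs with probability p³ ≈ (0.212121)³ ≈ 9.54448062e-03.
By linearity: E[X] = C(33, 3)·p³ ≈ 5456 · 9.54448062e-03 ≈ 52.074686.
Here α = 1, so p = 7/n is exactly at the triangle threshold p ~ 1/n. Asymptotically E[X] → c³/6 = 7³/6 = 343/6 ≈ 57.166667, a bounded constant. In this regime the triangle count is asymptotically Poisson(c³/6).

E[X] ≈ 52.074686; in regime p = Θ(1/n^{1}) E[X] stays bounded (at the triangle threshold p ~ 1/n).


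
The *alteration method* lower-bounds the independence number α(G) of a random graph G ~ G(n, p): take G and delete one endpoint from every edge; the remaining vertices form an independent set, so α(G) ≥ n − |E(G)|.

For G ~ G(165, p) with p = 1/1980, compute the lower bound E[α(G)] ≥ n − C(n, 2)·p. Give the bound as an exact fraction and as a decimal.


E[|E(G)|] = C(165, 2)·p = 13530 · (1/1980) = 41/6.
E[α(G)] ≥ n − E[|E(G)|] = 165 − 41/6 = 949/6.
Numerically: ≈ 158.16667.
(This is only a lower bound; the true E[α(G)] may be larger.)

E[α(G)] ≥ 949/6 ≈ 158.16667.


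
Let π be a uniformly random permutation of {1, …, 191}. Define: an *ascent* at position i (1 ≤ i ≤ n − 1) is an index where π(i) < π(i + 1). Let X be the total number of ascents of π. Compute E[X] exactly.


Write X = Σ X_I over i = 1, …, 190, with X_I the indicator of one ascent.
There are 190 indicators.
For each fixed i, the pair (π(i), π(i+1)) is a uniformly random ordered pair of distinct values from {1, …, 191}; by symmetry P[π(i) < π(i+1)] = 1/2.
By linearity: E[X] = 190 · (1/2) = (191 − 1) · (1/2) = 95 ≈ 95.000.

E[X] = 95 = 95.000.


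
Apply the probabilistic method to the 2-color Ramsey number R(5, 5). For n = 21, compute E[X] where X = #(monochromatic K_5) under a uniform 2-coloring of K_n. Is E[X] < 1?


E[X] = C(21, 5) · 2^{1 − 10} = 20349 · 2^{−9} = 20349/512.
As a reduced fraction: E[X] = 20349/512 ≈ 39.744141.
Is E[X] < 1? NO.
Since E[X] ≥ 1, the first-moment bound is inconclusive at n = 21; it does NOT by itself certify R(5, 5) > 21.

E[X] = 20349/512 ≈ 39.744141; E[X] ≥ 1; first-moment method inconclusive here.


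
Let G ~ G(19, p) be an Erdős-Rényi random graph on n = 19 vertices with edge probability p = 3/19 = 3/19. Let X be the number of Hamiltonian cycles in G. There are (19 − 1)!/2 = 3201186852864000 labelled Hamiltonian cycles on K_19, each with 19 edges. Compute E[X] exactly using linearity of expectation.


K_19 has (19 − 1)!/2 = 3201186852864000 labelled Hamiltonian cycles.
For each such Hamiltonian cycle H, let X_H = 1 if all 19 edges of H are present in G. Then P[X_H = 1] = p^{19} = (3/19)^{19} = 1162261467/1978419655660313589123979.
By linearity of expectation: E[X] = Σ_H E[X_H] = 3201186852864000 · p^{19} = 3201186852864000 · 1162261467/1978419655660313589123979 = 3720616127750825791488000/1978419655660313589123979.
Numerically: E[X] ≈ 1.8806.

E[X] = 3201186852864000 · (3/19)^{19} = 3720616127750825791488000/1978419655660313589123979 ≈ 1.8806.


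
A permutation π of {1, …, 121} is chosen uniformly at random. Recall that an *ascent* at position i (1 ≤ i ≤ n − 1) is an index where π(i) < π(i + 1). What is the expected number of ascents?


Write X = Σ X_I over i = 1, …, 120, with X_I the indicator of one ascent.
There are 120 indicators.
For each fixed i, the pair (π(i), π(i+1)) is a uniformly random ordered pair of distinct values from {1, …, 121}; by symmetry P[π(i) < π(i+1)] = 1/2.
By linearity: E[X] = 120 · (1/2) = (121 − 1) · (1/2) = 60 ≈ 60.000.

E[X] = 60 = 60.000.


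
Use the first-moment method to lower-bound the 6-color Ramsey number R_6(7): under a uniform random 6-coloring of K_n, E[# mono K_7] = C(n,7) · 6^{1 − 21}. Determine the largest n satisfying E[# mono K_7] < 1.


We need C(n, 7) · 6^{1 − 21} < 1, i.e. C(n, 7) < 6^{21 − 1} = 3656158440062976.
Check values of n near the boundary:
  n = 564: C(564, 7) = 3469685994423792; 3469685994423792 < 3656158440062976? YES
  n = 565: C(565, 7) = 3513212521235560; 3513212521235560 < 3656158440062976? YES
  n = 566: C(566, 7) = 3557206237959440; 3557206237959440 < 3656158440062976? YES
  n = 567: C(567, 7) = 3601671315933933; 3601671315933933 < 3656158440062976? YES
  n = 568: C(568, 7) = 3646611956239704; 3646611956239704 < 3656158440062976? YES
  n = 569: C(569, 7) = 3692032389858348; 3692032389858348 < 3656158440062976? NO
The largest n with C(n, 7) < 3656158440062976 is n = 568 (where E[X] = 16882462760369/16926659444736 ≈ 0.9974). Hence R_6(7) > 568, i.e. R_6(7) ≥ 569.

Largest n = 568; hence R_6(7) > 568.


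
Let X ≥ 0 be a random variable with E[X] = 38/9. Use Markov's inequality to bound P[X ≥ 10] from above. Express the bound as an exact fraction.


μ = E[X] = 38/9, a = 10.
Markov: P[X ≥ 10] ≤ μ/a = (38/9)/10 = 19/45.
Numerically: ≈ 0.42222.
(Since a = 10 > μ = 4.22222, the bound 19/45 is < 1 and informative.)

P[X ≥ 10] ≤ 19/45 ≈ 0.42222.


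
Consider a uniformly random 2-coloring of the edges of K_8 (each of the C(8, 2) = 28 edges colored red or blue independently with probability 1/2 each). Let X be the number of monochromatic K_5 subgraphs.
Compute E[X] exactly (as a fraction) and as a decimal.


Let X = Σ_S X_S over the C(8, 5) = 56 subsets S of size 5, where X_S = 1 if the K_5 on S is monochromatic.
For a fixed S, the K_5 on S has C(5, 2) = 10 edges. P[all 10 edges red] = (1/2)^10, and likewise for blue, so P[monochromatic] = 2·(1/2)^10 = 2^{1 − 10} = 1/512.
Summing: E[X] = C(8, 5) · 2^{1 − 10} = 56 · 1/512 = 7/64.
Numerically: E[X] ≈ 0.10938.

E[X] = C(8,5)·2^(1−C(5,2)) = 7/64 ≈ 0.10938.
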